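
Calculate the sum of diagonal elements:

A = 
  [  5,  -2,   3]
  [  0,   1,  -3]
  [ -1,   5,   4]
10

tr(A) = 5 + 1 + 4 = 10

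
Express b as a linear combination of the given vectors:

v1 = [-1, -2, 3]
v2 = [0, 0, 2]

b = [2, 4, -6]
c1 = -2, c2 = 0

b = -2·v1 + 0·v2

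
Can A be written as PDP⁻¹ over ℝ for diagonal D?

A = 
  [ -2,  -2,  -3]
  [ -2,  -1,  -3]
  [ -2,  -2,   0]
Yes

Characteristic polynomial: det(λI - A) = λ³ + 3λ² - 14λ + 6
By the rational root theorem any rational root is an integer dividing 6; none of those is a root, so p(λ) has no rational roots and hence (being an irreducible cubic) no repeated roots.
Discriminant of the cubic: Δ = 6584
Δ > 0 ⇒ three distinct real eigenvalues: λ ≈ -5.661, 0.4879, 2.173
Three distinct real eigenvalues, so A has 3 independent eigenvectors.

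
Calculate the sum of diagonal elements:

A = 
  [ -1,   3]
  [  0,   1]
0

tr(A) = -1 + 1 = 0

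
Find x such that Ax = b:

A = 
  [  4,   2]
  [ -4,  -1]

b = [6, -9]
x = [3, -3]

Row reduce the augmented matrix [A|b]:
R2 → R2 + (1)·R1
REF = 
  [  4,   2,   6]
  [  0,   1,  -3]

Back-substitution:
x₂ = (-3) / 1 = -3
x₁ = (6 - (2)(-3)) / 4 = 3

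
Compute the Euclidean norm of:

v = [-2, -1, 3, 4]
5.477

||v||₂ = √((-2)² + (-1)² + (3)² + (4)²) = √30 = 5.477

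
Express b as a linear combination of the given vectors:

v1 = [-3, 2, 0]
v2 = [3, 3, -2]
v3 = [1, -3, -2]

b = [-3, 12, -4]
c1 = 3, c2 = 2, c3 = 0

b = 3·v1 + 2·v2 + 0·v3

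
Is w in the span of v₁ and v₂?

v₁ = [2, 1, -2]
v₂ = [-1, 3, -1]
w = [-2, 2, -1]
No

Form the augmented matrix and row-reduce:
[v₁|v₂|w] = 
  [  2,  -1,  -2]
  [  1,   3,   2]
  [ -2,  -1,  -1]
R2 → R2 - (1/2)·R1
R3 → R3 + (1)·R1
R3 → R3 + (4/7)·R2
REF = 
  [   2,   -1,   -2]
  [   0,  7/2,    3]
  [   0,    0, -9/7]

Row 3 reads [0 0 | -9/7], i.e. 0 = -9/7, so the system is inconsistent and w ∉ span{v₁, v₂}.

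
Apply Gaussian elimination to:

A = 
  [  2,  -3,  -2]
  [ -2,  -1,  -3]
Row operations:
R2 → R2 + (1)·R1

Resulting echelon form:
REF = 
  [  2,  -3,  -2]
  [  0,  -4,  -5]

Rank = 2 (number of non-zero pivot rows).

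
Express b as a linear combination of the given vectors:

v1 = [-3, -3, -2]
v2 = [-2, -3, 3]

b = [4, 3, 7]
c1 = -2, c2 = 1

b = -2·v1 + 1·v2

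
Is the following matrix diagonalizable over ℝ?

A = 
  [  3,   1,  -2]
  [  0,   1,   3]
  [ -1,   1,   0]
Yes

Characteristic polynomial: det(λI - A) = λ³ - 4λ² - 2λ + 14
By the rational root theorem any rational root is an integer dividing 14; none of those is a root, so p(λ) has no rational roots and hence (being an irreducible cubic) no repeated roots.
Discriminant of the cubic: Δ = 404
Δ > 0 ⇒ three distinct real eigenvalues: λ ≈ -1.745, 2.396, 3.349
Three distinct real eigenvalues, so A has 3 independent eigenvectors.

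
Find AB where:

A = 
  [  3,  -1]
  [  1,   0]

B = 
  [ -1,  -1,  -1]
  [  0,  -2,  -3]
AB = 
  [ -3,  -1,   0]
  [ -1,  -1,  -1]

A is 2×2 and B is 2×3, so AB is 2×3. Each entry is (row of A)·(column of B):
AB[1,1] = (3)(-1) + (-1)(0) = -3
AB[1,2] = (3)(-1) + (-1)(-2) = -1
AB[1,3] = (3)(-1) + (-1)(-3) = 0
AB[2,1] = (1)(-1) + (0)(0) = -1
AB[2,2] = (1)(-1) + (0)(-2) = -1
AB[2,3] = (1)(-1) + (0)(-3) = -1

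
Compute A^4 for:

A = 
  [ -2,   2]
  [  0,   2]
A² = A·A:
A²[1,1] = (-2)(-2) + (2)(0) = 4
A²[1,2] = (-2)(2) + (2)(2) = 0
A²[2,1] = (0)(-2) + (2)(0) = 0
A²[2,2] = (0)(2) + (2)(2) = 4
A² = 
  [  4,   0]
  [  0,   4]

A^3 = A^2·A:
A^3[1,1] = (4)(-2) + (0)(0) = -8
A^3[1,2] = (4)(2) + (0)(2) = 8
A^3[2,1] = (0)(-2) + (4)(0) = 0
A^3[2,2] = (0)(2) + (4)(2) = 8
A^3 = 
  [ -8,   8]
  [  0,   8]

A^4 = A^3·A:
A^4[1,1] = (-8)(-2) + (8)(0) = 16
A^4[1,2] = (-8)(2) + (8)(2) = 0
A^4[2,1] = (0)(-2) + (8)(0) = 0
A^4[2,2] = (0)(2) + (8)(2) = 16
A^4 = 
  [ 16,   0]
  [  0,  16]

Therefore
A^4 = 
  [ 16,   0]
  [  0,  16]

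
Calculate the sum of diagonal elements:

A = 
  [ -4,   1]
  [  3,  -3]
-7

tr(A) = -4 + -3 = -7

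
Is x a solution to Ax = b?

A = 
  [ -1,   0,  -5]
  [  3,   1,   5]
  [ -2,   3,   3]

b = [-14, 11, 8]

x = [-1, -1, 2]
No

Ax = [-9, 6, 5] ≠ b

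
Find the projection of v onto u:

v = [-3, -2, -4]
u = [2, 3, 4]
v·u = (-3)(2) + (-2)(3) + (-4)(4) = -28
u·u = (2)² + (3)² + (4)² = 29
proj_u(v) = (v·u / u·u) × u = (-28/29) × u

proj_u(v) = [-56/29, -84/29, -112/29]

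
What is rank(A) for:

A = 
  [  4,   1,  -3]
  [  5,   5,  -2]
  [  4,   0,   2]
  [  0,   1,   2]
rank(A) = 3

Row reduce:
R2 → R2 - (5/4)·R1
R3 → R3 - (1)·R1
R3 → R3 + (4/15)·R2
R4 → R4 - (4/15)·R2
R4 → R4 - (23/82)·R3
REF = 
  [    4,     1,    -3]
  [    0,  15/4,   7/4]
  [    0,     0, 82/15]
  [    0,     0,     0]
Pivot columns: 1, 2, 3 → 3 pivots.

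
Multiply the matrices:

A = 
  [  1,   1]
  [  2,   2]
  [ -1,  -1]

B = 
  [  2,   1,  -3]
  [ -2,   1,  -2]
AB = 
  [  0,   2,  -5]
  [  0,   4, -10]
  [  0,  -2,   5]

A is 3×2 and B is 2×3, so AB is 3×3. Each entry is (row of A)·(column of B):
AB[1,1] = (1)(2) + (1)(-2) = 0
AB[1,2] = (1)(1) + (1)(1) = 2
AB[1,3] = (1)(-3) + (1)(-2) = -5
AB[2,1] = (2)(2) + (2)(-2) = 0
AB[2,2] = (2)(1) + (2)(1) = 4
AB[2,3] = (2)(-3) + (2)(-2) = -10
AB[3,1] = (-1)(2) + (-1)(-2) = 0
AB[3,2] = (-1)(1) + (-1)(1) = -2
AB[3,3] = (-1)(-3) + (-1)(-2) = 5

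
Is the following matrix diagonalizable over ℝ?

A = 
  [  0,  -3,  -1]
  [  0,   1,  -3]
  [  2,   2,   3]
No

Characteristic polynomial: det(λI - A) = λ³ - 4λ² + 11λ - 20
By the rational root theorem any rational root is an integer dividing 20; none of those is a root, so p(λ) has no rational roots and hence (being an irreducible cubic) no repeated roots.
Discriminant of the cubic: Δ = -3468
Δ < 0 ⇒ one real eigenvalue and a complex-conjugate pair: λ ≈ 2.68, 0.66 + 2.651i, 0.66 - 2.651i
Has complex eigenvalues (not diagonalizable over ℝ).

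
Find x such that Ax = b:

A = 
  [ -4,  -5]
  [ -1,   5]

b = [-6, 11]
x = [-1, 2]

Row reduce the augmented matrix [A|b]:
R2 → R2 - (1/4)·R1
REF = 
  [  -4,   -5,   -6]
  [   0, 25/4, 25/2]

Back-substitution:
x₂ = (25/2) / (25/4) = 2
x₁ = (-6 - (-5)(2)) / (-4) = -1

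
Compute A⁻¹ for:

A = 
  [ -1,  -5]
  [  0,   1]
det(A) = (-1)(1) - (-5)(0) = -1
For a 2×2 matrix, A⁻¹ = (1/det(A)) · [[d, -b], [-c, a]]
    = (-1) · [[1, 5], [0, -1]]

A⁻¹ = 
  [ -1,  -5]
  [  0,   1]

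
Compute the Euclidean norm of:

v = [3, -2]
3.606

||v||₂ = √((3)² + (-2)²) = √13 = 3.606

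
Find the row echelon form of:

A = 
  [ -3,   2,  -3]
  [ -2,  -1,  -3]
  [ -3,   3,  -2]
Row operations:
R2 → R2 - (2/3)·R1
R3 → R3 - (1)·R1
R3 → R3 + (3/7)·R2

Resulting echelon form:
REF = 
  [  -3,    2,   -3]
  [   0, -7/3,   -1]
  [   0,    0,  4/7]

Rank = 3 (number of non-zero pivot rows).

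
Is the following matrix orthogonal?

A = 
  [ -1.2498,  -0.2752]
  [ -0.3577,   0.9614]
No

AᵀA = 
  [  1.6899,   0.0001]
  [  0.0001,   1]
≠ I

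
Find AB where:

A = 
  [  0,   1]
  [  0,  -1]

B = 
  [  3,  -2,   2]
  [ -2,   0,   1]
A is 2×2 and B is 2×3, so AB is 2×3. Each entry is (row of A)·(column of B):
AB[1,1] = (0)(3) + (1)(-2) = -2
AB[1,2] = (0)(-2) + (1)(0) = 0
AB[1,3] = (0)(2) + (1)(1) = 1
AB[2,1] = (0)(3) + (-1)(-2) = 2
AB[2,2] = (0)(-2) + (-1)(0) = 0
AB[2,3] = (0)(2) + (-1)(1) = -1

AB = 
  [ -2,   0,   1]
  [  2,   0,  -1]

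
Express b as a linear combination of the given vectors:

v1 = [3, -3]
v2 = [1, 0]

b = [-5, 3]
c1 = -1, c2 = -2

b = -1·v1 + -2·v2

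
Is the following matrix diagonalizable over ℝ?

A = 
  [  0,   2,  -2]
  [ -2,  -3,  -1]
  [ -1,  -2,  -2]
No

Characteristic polynomial: det(λI - A) = λ³ + 5λ² + 6λ + 8
Testing integer divisors of the constant term: p(-4) = 0, so (λ + 4) is a factor:
p(λ) = (λ + 4)(λ² + λ + 2)
λ² + λ + 2 = 0  ⇒  λ = (-1 ± √((1)² - 4·(2)))/2 = (-1 ± √(-7))/2
  = (-1 + i√7)/2,  (-1 - i√7)/2
Eigenvalues: -4, (-1 + i√7)/2, (-1 - i√7)/2  (≈ -4, -0.5 + 1.323i, -0.5 - 1.323i)
Has complex eigenvalues (not diagonalizable over ℝ).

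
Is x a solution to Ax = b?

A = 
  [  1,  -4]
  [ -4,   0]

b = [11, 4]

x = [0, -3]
No

Ax = [12, 0] ≠ b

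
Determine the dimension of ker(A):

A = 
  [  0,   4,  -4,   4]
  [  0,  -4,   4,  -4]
nullity(A) = 3

Row reduce:
R2 → R2 + (1)·R1
REF = 
  [  0,   4,  -4,   4]
  [  0,   0,   0,   0]
Pivot columns: 2 → 1 pivot.
rank(A) = 1, so nullity(A) = 4 - 1 = 3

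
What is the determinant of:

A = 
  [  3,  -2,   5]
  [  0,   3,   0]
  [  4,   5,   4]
Cofactor expansion along row 1:
det(A) = (3)·((3)(4) - (0)(5)) - (-2)·((0)(4) - (0)(4)) + (5)·((0)(5) - (3)(4))
  = (3)(12) - (-2)(0) + (5)(-12)
  = -24

det(A) = -24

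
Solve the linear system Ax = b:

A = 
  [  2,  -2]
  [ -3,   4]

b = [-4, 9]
x = [1, 3]

Row reduce the augmented matrix [A|b]:
R2 → R2 + (3/2)·R1
REF = 
  [  2,  -2,  -4]
  [  0,   1,   3]

Back-substitution:
x₂ = 3 / 1 = 3
x₁ = (-4 - (-2)(3)) / 2 = 1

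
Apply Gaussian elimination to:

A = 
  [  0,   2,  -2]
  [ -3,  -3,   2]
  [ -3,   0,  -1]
Row operations:
Swap R1 ↔ R2
R3 → R3 - (1)·R1
R3 → R3 - (3/2)·R2

Resulting echelon form:
REF = 
  [ -3,  -3,   2]
  [  0,   2,  -2]
  [  0,   0,   0]

Rank = 2 (number of non-zero pivot rows).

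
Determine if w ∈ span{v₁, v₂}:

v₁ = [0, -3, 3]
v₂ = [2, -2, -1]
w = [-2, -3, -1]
No

Form the augmented matrix and row-reduce:
[v₁|v₂|w] = 
  [  0,   2,  -2]
  [ -3,  -2,  -3]
  [  3,  -1,  -1]
Swap R1 ↔ R2
R3 → R3 + (1)·R1
R3 → R3 + (3/2)·R2
REF = 
  [ -3,  -2,  -3]
  [  0,   2,  -2]
  [  0,   0,  -7]

Row 3 reads [0 0 | -7], i.e. 0 = -7, so the system is inconsistent and w ∉ span{v₁, v₂}.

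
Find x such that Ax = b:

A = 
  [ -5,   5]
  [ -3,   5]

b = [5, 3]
x = [-1, 0]

Row reduce the augmented matrix [A|b]:
R2 → R2 - (3/5)·R1
REF = 
  [ -5,   5,   5]
  [  0,   2,   0]

Back-substitution:
x₂ = 0 / 2 = 0
x₁ = (5 - (5)(0)) / (-5) = -1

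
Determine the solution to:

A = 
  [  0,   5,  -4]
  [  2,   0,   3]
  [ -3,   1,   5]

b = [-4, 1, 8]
Row reduce the augmented matrix [A|b]:
Swap R1 ↔ R2
R3 → R3 + (3/2)·R1
R3 → R3 - (1/5)·R2
REF = 
  [     2,      0,      3,      1]
  [     0,      5,     -4,     -4]
  [     0,      0, 103/10, 103/10]

Back-substitution:
x₃ = (103/10) / (103/10) = 1
x₂ = (-4 - (-4)(1)) / 5 = 0
x₁ = (1 - (0)(0) - (3)(1)) / 2 = -1

x = [-1, 0, 1]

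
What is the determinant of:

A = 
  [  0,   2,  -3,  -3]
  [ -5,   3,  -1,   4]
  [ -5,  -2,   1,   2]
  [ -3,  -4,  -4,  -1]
Cofactor expansion along row 1: det(A) = a₁₁M₁₁ - a₁₂M₁₂ + a₁₃M₁₃ - a₁₄M₁₄

M₁₁ = det[[3, -1, 4]; [-2, 1, 2]; [-4, -4, -1]]
  = (3)·((1)(-1) - (2)(-4)) - (-1)·((-2)(-1) - (2)(-4)) + (4)·((-2)(-4) - (1)(-4))
  = (3)(7) - (-1)(10) + (4)(12)
  = 79
M₁₂ = det[[-5, -1, 4]; [-5, 1, 2]; [-3, -4, -1]]
  = (-5)·((1)(-1) - (2)(-4)) - (-1)·((-5)(-1) - (2)(-3)) + (4)·((-5)(-4) - (1)(-3))
  = (-5)(7) - (-1)(11) + (4)(23)
  = 68
M₁₃ = det[[-5, 3, 4]; [-5, -2, 2]; [-3, -4, -1]]
  = (-5)·((-2)(-1) - (2)(-4)) - (3)·((-5)(-1) - (2)(-3)) + (4)·((-5)(-4) - (-2)(-3))
  = (-5)(10) - (3)(11) + (4)(14)
  = -27
M₁₄ = det[[-5, 3, -1]; [-5, -2, 1]; [-3, -4, -4]]
  = (-5)·((-2)(-4) - (1)(-4)) - (3)·((-5)(-4) - (1)(-3)) + (-1)·((-5)(-4) - (-2)(-3))
  = (-5)(12) - (3)(23) + (-1)(14)
  = -143

det(A) = (0)(79) - (2)(68) + (-3)(-27) - (-3)(-143) = -484

det(A) = -484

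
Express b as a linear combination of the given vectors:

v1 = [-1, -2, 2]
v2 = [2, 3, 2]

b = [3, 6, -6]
c1 = -3, c2 = 0

b = -3·v1 + 0·v2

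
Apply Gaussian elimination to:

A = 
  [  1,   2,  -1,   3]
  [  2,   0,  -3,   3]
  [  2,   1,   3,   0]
Row operations:
R2 → R2 - (2)·R1
R3 → R3 - (2)·R1
R3 → R3 - (3/4)·R2

Resulting echelon form:
REF = 
  [    1,     2,    -1,     3]
  [    0,    -4,    -1,    -3]
  [    0,     0,  23/4, -15/4]

Rank = 3 (number of non-zero pivot rows).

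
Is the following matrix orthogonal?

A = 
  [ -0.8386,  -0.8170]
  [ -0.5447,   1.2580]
No

AᵀA = 
  [  0.9999,  -0.0001]
  [ -0.0001,   2.2501]
≠ I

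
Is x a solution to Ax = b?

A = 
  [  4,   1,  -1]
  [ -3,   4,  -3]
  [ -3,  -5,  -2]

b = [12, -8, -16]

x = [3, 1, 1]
Yes

Ax = [12, -8, -16] = b ✓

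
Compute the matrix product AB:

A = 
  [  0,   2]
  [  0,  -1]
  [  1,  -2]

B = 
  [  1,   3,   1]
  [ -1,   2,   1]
A is 3×2 and B is 2×3, so AB is 3×3. Each entry is (row of A)·(column of B):
AB[1,1] = (0)(1) + (2)(-1) = -2
AB[1,2] = (0)(3) + (2)(2) = 4
AB[1,3] = (0)(1) + (2)(1) = 2
AB[2,1] = (0)(1) + (-1)(-1) = 1
AB[2,2] = (0)(3) + (-1)(2) = -2
AB[2,3] = (0)(1) + (-1)(1) = -1
AB[3,1] = (1)(1) + (-2)(-1) = 3
AB[3,2] = (1)(3) + (-2)(2) = -1
AB[3,3] = (1)(1) + (-2)(1) = -1

AB = 
  [ -2,   4,   2]
  [  1,  -2,  -1]
  [  3,  -1,  -1]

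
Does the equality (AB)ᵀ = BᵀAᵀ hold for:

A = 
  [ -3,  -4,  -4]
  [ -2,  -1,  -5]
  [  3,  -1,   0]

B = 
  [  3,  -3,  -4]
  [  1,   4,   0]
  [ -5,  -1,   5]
Yes

(AB)ᵀ = 
  [  7,  18,   8]
  [ -3,   7, -13]
  [ -8, -17, -12]

BᵀAᵀ = 
  [  7,  18,   8]
  [ -3,   7, -13]
  [ -8, -17, -12]

Both sides are equal — this is the standard identity (AB)ᵀ = BᵀAᵀ, which holds for all A, B.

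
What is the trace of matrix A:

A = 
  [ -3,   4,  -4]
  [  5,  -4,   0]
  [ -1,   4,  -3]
-10

tr(A) = -3 + -4 + -3 = -10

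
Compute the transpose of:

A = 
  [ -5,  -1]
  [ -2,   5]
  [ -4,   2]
Aᵀ = 
  [ -5,  -2,  -4]
  [ -1,   5,   2]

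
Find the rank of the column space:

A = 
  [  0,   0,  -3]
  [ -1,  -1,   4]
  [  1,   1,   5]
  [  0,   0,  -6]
Row reduce:
Swap R1 ↔ R2
R3 → R3 + (1)·R1
R3 → R3 + (3)·R2
R4 → R4 - (2)·R2
REF = 
  [ -1,  -1,   4]
  [  0,   0,  -3]
  [  0,   0,   0]
  [  0,   0,   0]
Pivot columns: 1, 3 → 2 pivots.
dim(Col(A)) = number of pivot columns = 2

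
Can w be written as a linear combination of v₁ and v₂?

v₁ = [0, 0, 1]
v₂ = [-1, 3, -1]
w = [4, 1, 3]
No

Form the augmented matrix and row-reduce:
[v₁|v₂|w] = 
  [  0,  -1,   4]
  [  0,   3,   1]
  [  1,  -1,   3]
Swap R1 ↔ R3
R3 → R3 + (1/3)·R2
REF = 
  [   1,   -1,    3]
  [   0,    3,    1]
  [   0,    0, 13/3]

Row 3 reads [0 0 | 13/3], i.e. 0 = 13/3, so the system is inconsistent and w ∉ span{v₁, v₂}.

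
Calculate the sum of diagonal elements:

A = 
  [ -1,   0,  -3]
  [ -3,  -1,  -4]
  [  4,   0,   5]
3

tr(A) = -1 + -1 + 5 = 3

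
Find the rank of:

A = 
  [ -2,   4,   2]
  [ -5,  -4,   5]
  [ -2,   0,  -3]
rank(A) = 3

Row reduce:
R2 → R2 - (5/2)·R1
R3 → R3 - (1)·R1
R3 → R3 - (2/7)·R2
REF = 
  [ -2,   4,   2]
  [  0, -14,   0]
  [  0,   0,  -5]
Pivot columns: 1, 2, 3 → 3 pivots.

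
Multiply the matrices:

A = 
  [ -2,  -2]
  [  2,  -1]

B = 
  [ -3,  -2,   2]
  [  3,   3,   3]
A is 2×2 and B is 2×3, so AB is 2×3. Each entry is (row of A)·(column of B):
AB[1,1] = (-2)(-3) + (-2)(3) = 0
AB[1,2] = (-2)(-2) + (-2)(3) = -2
AB[1,3] = (-2)(2) + (-2)(3) = -10
AB[2,1] = (2)(-3) + (-1)(3) = -9
AB[2,2] = (2)(-2) + (-1)(3) = -7
AB[2,3] = (2)(2) + (-1)(3) = 1

AB = 
  [  0,  -2, -10]
  [ -9,  -7,   1]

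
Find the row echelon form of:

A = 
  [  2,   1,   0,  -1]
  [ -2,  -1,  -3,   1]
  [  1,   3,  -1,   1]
Row operations:
R2 → R2 + (1)·R1
R3 → R3 - (1/2)·R1
Swap R2 ↔ R3

Resulting echelon form:
REF = 
  [  2,   1,   0,  -1]
  [  0, 5/2,  -1, 3/2]
  [  0,   0,  -3,   0]

Rank = 3 (number of non-zero pivot rows).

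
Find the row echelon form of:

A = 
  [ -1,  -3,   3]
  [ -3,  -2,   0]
Row operations:
R2 → R2 - (3)·R1

Resulting echelon form:
REF = 
  [ -1,  -3,   3]
  [  0,   7,  -9]

Rank = 2 (number of non-zero pivot rows).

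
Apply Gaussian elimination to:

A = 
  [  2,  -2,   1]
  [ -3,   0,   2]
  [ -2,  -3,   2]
Row operations:
R2 → R2 + (3/2)·R1
R3 → R3 + (1)·R1
R3 → R3 - (5/3)·R2

Resulting echelon form:
REF = 
  [    2,    -2,     1]
  [    0,    -3,   7/2]
  [    0,     0, -17/6]

Rank = 3 (number of non-zero pivot rows).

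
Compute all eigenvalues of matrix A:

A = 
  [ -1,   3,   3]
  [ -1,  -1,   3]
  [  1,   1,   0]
λ = 2, -2 + i√2, -2 - i√2  (≈ 2, -2 + 1.414i, -2 - 1.414i)

Characteristic polynomial: det(λI - A) = λ³ + 2λ² - 2λ - 12
Testing integer divisors of the constant term: p(2) = 0, so (λ - 2) is a factor:
p(λ) = (λ - 2)(λ² + 4λ + 6)
λ² + 4λ + 6 = 0  ⇒  λ = (-4 ± √((4)² - 4·(6)))/2 = (-4 ± √(-8))/2
  = -2 + i√2,  -2 - i√2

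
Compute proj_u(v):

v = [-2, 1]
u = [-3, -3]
v·u = (-2)(-3) + (1)(-3) = 3
u·u = (-3)² + (-3)² = 18
proj_u(v) = (v·u / u·u) × u = (3/18) × u = (1/6) × u

proj_u(v) = [-1/2, -1/2]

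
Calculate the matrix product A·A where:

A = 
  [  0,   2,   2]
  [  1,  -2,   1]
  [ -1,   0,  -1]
A² = A·A:
A²[1,1] = (0)(0) + (2)(1) + (2)(-1) = 0
A²[1,2] = (0)(2) + (2)(-2) + (2)(0) = -4
A²[1,3] = (0)(2) + (2)(1) + (2)(-1) = 0
A²[2,1] = (1)(0) + (-2)(1) + (1)(-1) = -3
A²[2,2] = (1)(2) + (-2)(-2) + (1)(0) = 6
A²[2,3] = (1)(2) + (-2)(1) + (1)(-1) = -1
A²[3,1] = (-1)(0) + (0)(1) + (-1)(-1) = 1
A²[3,2] = (-1)(2) + (0)(-2) + (-1)(0) = -2
A²[3,3] = (-1)(2) + (0)(1) + (-1)(-1) = -1
A² = 
  [  0,  -4,   0]
  [ -3,   6,  -1]
  [  1,  -2,  -1]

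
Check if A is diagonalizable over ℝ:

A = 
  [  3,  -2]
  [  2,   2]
No

tr(A) = 5, det(A) = 10
Characteristic polynomial: λ² - tr(A)λ + det(A) = λ² - 5λ + 10
λ² - 5λ + 10 = 0  ⇒  λ = (5 ± √((-5)² - 4·(10)))/2 = (5 ± √(-15))/2
  = (5 + i√15)/2,  (5 - i√15)/2
Eigenvalues: (5 + i√15)/2, (5 - i√15)/2  (≈ 2.5 + 1.936i, 2.5 - 1.936i)
Has complex eigenvalues (not diagonalizable over ℝ).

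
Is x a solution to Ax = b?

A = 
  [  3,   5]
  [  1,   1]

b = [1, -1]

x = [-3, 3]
No

Ax = [6, 0] ≠ b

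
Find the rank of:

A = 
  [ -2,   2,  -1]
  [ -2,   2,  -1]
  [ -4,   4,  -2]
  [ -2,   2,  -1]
Row reduce:
R2 → R2 - (1)·R1
R3 → R3 - (2)·R1
R4 → R4 - (1)·R1
REF = 
  [ -2,   2,  -1]
  [  0,   0,   0]
  [  0,   0,   0]
  [  0,   0,   0]
Pivot columns: 1 → 1 pivot.

rank(A) = 1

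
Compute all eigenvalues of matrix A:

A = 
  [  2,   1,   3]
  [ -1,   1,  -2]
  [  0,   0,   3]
Characteristic polynomial: det(λI - A) = λ³ - 6λ² + 12λ - 9
Testing integer divisors of the constant term: p(3) = 0, so (λ - 3) is a factor:
p(λ) = (λ - 3)(λ² - 3λ + 3)
λ² - 3λ + 3 = 0  ⇒  λ = (3 ± √((-3)² - 4·(3)))/2 = (3 ± √(-3))/2
  = (3 + i√3)/2,  (3 - i√3)/2

λ = 3, (3 + i√3)/2, (3 - i√3)/2  (≈ 3, 1.5 + 0.866i, 1.5 - 0.866i)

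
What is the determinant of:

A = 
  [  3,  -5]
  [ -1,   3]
4

For a 2×2 matrix, det = ad - bc = (3)(3) - (-5)(-1) = 4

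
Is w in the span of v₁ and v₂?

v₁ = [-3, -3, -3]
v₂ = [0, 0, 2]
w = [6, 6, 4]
Yes

Form the augmented matrix and row-reduce:
[v₁|v₂|w] = 
  [ -3,   0,   6]
  [ -3,   0,   6]
  [ -3,   2,   4]
R2 → R2 - (1)·R1
R3 → R3 - (1)·R1
Swap R2 ↔ R3
REF = 
  [ -3,   0,   6]
  [  0,   2,  -2]
  [  0,   0,   0]

No row of the form [0 0 | nonzero], so the system is consistent. Back-substitution gives c₁ = -2, c₂ = -1: w = (-2)·v₁ + (-1)·v₂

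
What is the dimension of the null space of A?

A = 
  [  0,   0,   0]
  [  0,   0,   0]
nullity(A) = 3

Row reduce:
(no row operations needed)
REF = 
  [  0,   0,   0]
  [  0,   0,   0]
Pivot columns: none → 0 pivots.
rank(A) = 0, so nullity(A) = 3 - 0 = 3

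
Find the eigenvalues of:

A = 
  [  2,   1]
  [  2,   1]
λ = 3, 0

tr(A) = 3, det(A) = 0
Characteristic polynomial: λ² - tr(A)λ + det(A) = λ² - 3λ
λ² - 3λ = λ(λ - 3)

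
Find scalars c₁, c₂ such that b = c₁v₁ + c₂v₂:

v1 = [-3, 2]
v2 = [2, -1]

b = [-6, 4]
c1 = 2, c2 = 0

b = 2·v1 + 0·v2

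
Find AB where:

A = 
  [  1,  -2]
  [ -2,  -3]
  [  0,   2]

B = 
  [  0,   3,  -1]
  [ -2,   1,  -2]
A is 3×2 and B is 2×3, so AB is 3×3. Each entry is (row of A)·(column of B):
AB[1,1] = (1)(0) + (-2)(-2) = 4
AB[1,2] = (1)(3) + (-2)(1) = 1
AB[1,3] = (1)(-1) + (-2)(-2) = 3
AB[2,1] = (-2)(0) + (-3)(-2) = 6
AB[2,2] = (-2)(3) + (-3)(1) = -9
AB[2,3] = (-2)(-1) + (-3)(-2) = 8
AB[3,1] = (0)(0) + (2)(-2) = -4
AB[3,2] = (0)(3) + (2)(1) = 2
AB[3,3] = (0)(-1) + (2)(-2) = -4

AB = 
  [  4,   1,   3]
  [  6,  -9,   8]
  [ -4,   2,  -4]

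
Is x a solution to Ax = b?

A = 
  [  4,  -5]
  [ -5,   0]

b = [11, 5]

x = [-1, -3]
Yes

Ax = [11, 5] = b ✓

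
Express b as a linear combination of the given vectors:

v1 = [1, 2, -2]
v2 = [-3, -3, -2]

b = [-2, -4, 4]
c1 = -2, c2 = 0

b = -2·v1 + 0·v2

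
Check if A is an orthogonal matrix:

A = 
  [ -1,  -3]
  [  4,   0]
No

AᵀA = 
  [ 17,   3]
  [  3,   9]
≠ I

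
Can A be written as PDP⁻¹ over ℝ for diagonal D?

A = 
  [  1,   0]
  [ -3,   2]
Yes

tr(A) = 3, det(A) = 2
Characteristic polynomial: λ² - tr(A)λ + det(A) = λ² - 3λ + 2
λ² - 3λ + 2 = (λ - 1)(λ - 2)
Eigenvalues: 2, 1
λ=1: alg. mult. = 1, geom. mult. = 2 - rank(A - (1)I) = 2 - 1 = 1
λ=2: alg. mult. = 1, geom. mult. = 2 - rank(A - (2)I) = 2 - 1 = 1
Sum of geometric multiplicities equals n, so A has n independent eigenvectors.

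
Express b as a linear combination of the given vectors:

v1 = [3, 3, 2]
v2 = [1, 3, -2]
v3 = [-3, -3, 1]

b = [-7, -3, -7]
c1 = -2, c2 = 2, c3 = 1

b = -2·v1 + 2·v2 + 1·v3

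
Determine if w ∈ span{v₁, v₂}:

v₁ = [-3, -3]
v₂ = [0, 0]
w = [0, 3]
No

Form the augmented matrix and row-reduce:
[v₁|v₂|w] = 
  [ -3,   0,   0]
  [ -3,   0,   3]
R2 → R2 - (1)·R1
REF = 
  [ -3,   0,   0]
  [  0,   0,   3]

Row 2 reads [0 0 | 3], i.e. 0 = 3, so the system is inconsistent and w ∉ span{v₁, v₂}.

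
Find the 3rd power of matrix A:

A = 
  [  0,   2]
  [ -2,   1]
A² = A·A:
A²[1,1] = (0)(0) + (2)(-2) = -4
A²[1,2] = (0)(2) + (2)(1) = 2
A²[2,1] = (-2)(0) + (1)(-2) = -2
A²[2,2] = (-2)(2) + (1)(1) = -3
A² = 
  [ -4,   2]
  [ -2,  -3]

A^3 = A^2·A:
A^3[1,1] = (-4)(0) + (2)(-2) = -4
A^3[1,2] = (-4)(2) + (2)(1) = -6
A^3[2,1] = (-2)(0) + (-3)(-2) = 6
A^3[2,2] = (-2)(2) + (-3)(1) = -7
A^3 = 
  [ -4,  -6]
  [  6,  -7]

Therefore
A^3 = 
  [ -4,  -6]
  [  6,  -7]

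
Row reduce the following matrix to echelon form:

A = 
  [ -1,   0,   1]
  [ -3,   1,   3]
Row operations:
R2 → R2 - (3)·R1

Resulting echelon form:
REF = 
  [ -1,   0,   1]
  [  0,   1,   0]

Rank = 2 (number of non-zero pivot rows).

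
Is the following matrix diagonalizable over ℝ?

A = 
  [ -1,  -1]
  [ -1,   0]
Yes

tr(A) = -1, det(A) = -1
Characteristic polynomial: λ² - tr(A)λ + det(A) = λ² + λ - 1
λ² + λ - 1 = 0  ⇒  λ = (-1 ± √((1)² - 4·(-1)))/2 = (-1 ± √(5))/2
  = (-1 + √5)/2,  (-1 - √5)/2
Eigenvalues: (-1 + √5)/2, (-1 - √5)/2  (≈ 0.618, -1.618)
The two irrational eigenvalues are distinct (simple), so each has alg. mult. = geom. mult. = 1.
Sum of geometric multiplicities equals n, so A has n independent eigenvectors.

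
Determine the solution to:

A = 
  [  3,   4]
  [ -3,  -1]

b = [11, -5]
x = [1, 2]

Row reduce the augmented matrix [A|b]:
R2 → R2 + (1)·R1
REF = 
  [  3,   4,  11]
  [  0,   3,   6]

Back-substitution:
x₂ = 6 / 3 = 2
x₁ = (11 - (4)(2)) / 3 = 1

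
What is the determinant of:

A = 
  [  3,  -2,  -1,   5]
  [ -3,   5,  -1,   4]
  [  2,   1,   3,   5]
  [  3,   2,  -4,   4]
-627

Cofactor expansion along row 1: det(A) = a₁₁M₁₁ - a₁₂M₁₂ + a₁₃M₁₃ - a₁₄M₁₄

M₁₁ = det[[5, -1, 4]; [1, 3, 5]; [2, -4, 4]]
  = (5)·((3)(4) - (5)(-4)) - (-1)·((1)(4) - (5)(2)) + (4)·((1)(-4) - (3)(2))
  = (5)(32) - (-1)(-6) + (4)(-10)
  = 114
M₁₂ = det[[-3, -1, 4]; [2, 3, 5]; [3, -4, 4]]
  = (-3)·((3)(4) - (5)(-4)) - (-1)·((2)(4) - (5)(3)) + (4)·((2)(-4) - (3)(3))
  = (-3)(32) - (-1)(-7) + (4)(-17)
  = -171
M₁₃ = det[[-3, 5, 4]; [2, 1, 5]; [3, 2, 4]]
  = (-3)·((1)(4) - (5)(2)) - (5)·((2)(4) - (5)(3)) + (4)·((2)(2) - (1)(3))
  = (-3)(-6) - (5)(-7) + (4)(1)
  = 57
M₁₄ = det[[-3, 5, -1]; [2, 1, 3]; [3, 2, -4]]
  = (-3)·((1)(-4) - (3)(2)) - (5)·((2)(-4) - (3)(3)) + (-1)·((2)(2) - (1)(3))
  = (-3)(-10) - (5)(-17) + (-1)(1)
  = 114

det(A) = (3)(114) - (-2)(-171) + (-1)(57) - (5)(114) = -627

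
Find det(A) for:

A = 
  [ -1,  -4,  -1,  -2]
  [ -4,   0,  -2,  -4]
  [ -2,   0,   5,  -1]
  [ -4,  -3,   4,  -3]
Cofactor expansion along row 1: det(A) = a₁₁M₁₁ - a₁₂M₁₂ + a₁₃M₁₃ - a₁₄M₁₄

M₁₁ = det[[0, -2, -4]; [0, 5, -1]; [-3, 4, -3]]
  = (0)·((5)(-3) - (-1)(4)) - (-2)·((0)(-3) - (-1)(-3)) + (-4)·((0)(4) - (5)(-3))
  = (0)(-11) - (-2)(-3) + (-4)(15)
  = -66
M₁₂ = det[[-4, -2, -4]; [-2, 5, -1]; [-4, 4, -3]]
  = (-4)·((5)(-3) - (-1)(4)) - (-2)·((-2)(-3) - (-1)(-4)) + (-4)·((-2)(4) - (5)(-4))
  = (-4)(-11) - (-2)(2) + (-4)(12)
  = 0
M₁₃ = det[[-4, 0, -4]; [-2, 0, -1]; [-4, -3, -3]]
  = (-4)·((0)(-3) - (-1)(-3)) - (0)·((-2)(-3) - (-1)(-4)) + (-4)·((-2)(-3) - (0)(-4))
  = (-4)(-3) - (0)(2) + (-4)(6)
  = -12
M₁₄ = det[[-4, 0, -2]; [-2, 0, 5]; [-4, -3, 4]]
  = (-4)·((0)(4) - (5)(-3)) - (0)·((-2)(4) - (5)(-4)) + (-2)·((-2)(-3) - (0)(-4))
  = (-4)(15) - (0)(12) + (-2)(6)
  = -72

det(A) = (-1)(-66) - (-4)(0) + (-1)(-12) - (-2)(-72) = -66

det(A) = -66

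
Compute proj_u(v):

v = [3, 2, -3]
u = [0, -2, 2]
v·u = (3)(0) + (2)(-2) + (-3)(2) = -10
u·u = (0)² + (-2)² + (2)² = 8
proj_u(v) = (v·u / u·u) × u = (-10/8) × u = (-5/4) × u

proj_u(v) = [0, 5/2, -5/2]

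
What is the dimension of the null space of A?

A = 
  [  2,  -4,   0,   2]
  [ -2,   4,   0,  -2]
nullity(A) = 3

Row reduce:
R2 → R2 + (1)·R1
REF = 
  [  2,  -4,   0,   2]
  [  0,   0,   0,   0]
Pivot columns: 1 → 1 pivot.
rank(A) = 1, so nullity(A) = 4 - 1 = 3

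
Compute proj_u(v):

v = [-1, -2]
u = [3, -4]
proj_u(v) = [3/5, -4/5]

v·u = (-1)(3) + (-2)(-4) = 5
u·u = (3)² + (-4)² = 25
proj_u(v) = (v·u / u·u) × u = (5/25) × u = (1/5) × u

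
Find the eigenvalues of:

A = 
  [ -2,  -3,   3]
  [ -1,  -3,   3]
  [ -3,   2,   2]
λ = -2, 2, -3

Characteristic polynomial: det(λI - A) = λ³ + 3λ² - 4λ - 12
Testing integer divisors of the constant term: p(-2) = 0, so (λ + 2) is a factor:
p(λ) = (λ + 2)(λ² + λ - 6)
λ² + λ - 6 = (λ + 3)(λ - 2)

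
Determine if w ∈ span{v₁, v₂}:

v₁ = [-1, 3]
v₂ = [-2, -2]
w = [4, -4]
Yes

Form the augmented matrix and row-reduce:
[v₁|v₂|w] = 
  [ -1,  -2,   4]
  [  3,  -2,  -4]
R2 → R2 + (3)·R1
REF = 
  [ -1,  -2,   4]
  [  0,  -8,   8]

No row of the form [0 0 | nonzero], so the system is consistent. Back-substitution gives c₁ = -2, c₂ = -1: w = (-2)·v₁ + (-1)·v₂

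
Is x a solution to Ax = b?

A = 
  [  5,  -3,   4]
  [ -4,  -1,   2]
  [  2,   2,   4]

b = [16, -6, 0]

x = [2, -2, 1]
No

Ax = [20, -4, 4] ≠ b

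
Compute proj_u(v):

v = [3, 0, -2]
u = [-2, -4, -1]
v·u = (3)(-2) + (0)(-4) + (-2)(-1) = -4
u·u = (-2)² + (-4)² + (-1)² = 21
proj_u(v) = (v·u / u·u) × u = (-4/21) × u

proj_u(v) = [8/21, 16/21, 4/21]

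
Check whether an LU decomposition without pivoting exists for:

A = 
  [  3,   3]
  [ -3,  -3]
Yes.
A[1,1] = 3 ≠ 0, so Gaussian elimination proceeds without a row swap: multiplier ℓ₂₁ = (-3)/(3) = -1, and U[2,2] = -3 - (-1)(3) = 0.
L = 
  [  1,   0]
  [ -1,   1]
U = 
  [  3,   3]
  [  0,   0]
Check row 2 of LU: [(-1)(3), (-1)(3) + 0] = [-3, -3] = row 2 of A ✓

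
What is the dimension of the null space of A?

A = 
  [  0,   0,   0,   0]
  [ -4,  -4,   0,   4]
nullity(A) = 3

Row reduce:
Swap R1 ↔ R2
REF = 
  [ -4,  -4,   0,   4]
  [  0,   0,   0,   0]
Pivot columns: 1 → 1 pivot.
rank(A) = 1, so nullity(A) = 4 - 1 = 3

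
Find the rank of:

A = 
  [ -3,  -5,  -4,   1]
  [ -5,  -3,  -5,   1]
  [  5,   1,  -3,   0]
rank(A) = 3

Row reduce:
R2 → R2 - (5/3)·R1
R3 → R3 + (5/3)·R1
R3 → R3 + (11/8)·R2
REF = 
  [   -3,    -5,    -4,     1]
  [    0,  16/3,   5/3,  -2/3]
  [    0,     0, -59/8,   3/4]
Pivot columns: 1, 2, 3 → 3 pivots.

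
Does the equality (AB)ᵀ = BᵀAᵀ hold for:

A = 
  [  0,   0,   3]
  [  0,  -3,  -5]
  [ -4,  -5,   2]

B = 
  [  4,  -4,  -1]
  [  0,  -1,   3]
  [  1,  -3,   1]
Yes

(AB)ᵀ = 
  [  3,  -5, -14]
  [ -9,  18,  15]
  [  3, -14,  -9]

BᵀAᵀ = 
  [  3,  -5, -14]
  [ -9,  18,  15]
  [  3, -14,  -9]

Both sides are equal — this is the standard identity (AB)ᵀ = BᵀAᵀ, which holds for all A, B.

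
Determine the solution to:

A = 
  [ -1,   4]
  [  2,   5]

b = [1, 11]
x = [3, 1]

Row reduce the augmented matrix [A|b]:
R2 → R2 + (2)·R1
REF = 
  [ -1,   4,   1]
  [  0,  13,  13]

Back-substitution:
x₂ = 13 / 13 = 1
x₁ = (1 - (4)(1)) / (-1) = 3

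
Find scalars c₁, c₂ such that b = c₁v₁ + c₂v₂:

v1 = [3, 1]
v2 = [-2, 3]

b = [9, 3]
c1 = 3, c2 = 0

b = 3·v1 + 0·v2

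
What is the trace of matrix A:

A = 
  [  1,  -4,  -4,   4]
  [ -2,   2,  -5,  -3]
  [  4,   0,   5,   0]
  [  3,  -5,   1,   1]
9

tr(A) = 1 + 2 + 5 + 1 = 9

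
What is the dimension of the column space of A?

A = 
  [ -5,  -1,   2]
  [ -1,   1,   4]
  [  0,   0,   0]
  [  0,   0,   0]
dim(Col(A)) = 2

Row reduce:
R2 → R2 - (1/5)·R1
REF = 
  [  -5,   -1,    2]
  [   0,  6/5, 18/5]
  [   0,    0,    0]
  [   0,    0,    0]
Pivot columns: 1, 2 → 2 pivots.
dim(Col(A)) = number of pivot columns = 2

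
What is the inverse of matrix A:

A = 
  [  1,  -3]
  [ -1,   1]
det(A) = (1)(1) - (-3)(-1) = -2
For a 2×2 matrix, A⁻¹ = (1/det(A)) · [[d, -b], [-c, a]]
    = (-1/2) · [[1, 3], [1, 1]]

A⁻¹ = 
  [-1/2, -3/2]
  [-1/2, -1/2]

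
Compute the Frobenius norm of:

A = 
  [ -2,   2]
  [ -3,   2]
||A||_F = 4.583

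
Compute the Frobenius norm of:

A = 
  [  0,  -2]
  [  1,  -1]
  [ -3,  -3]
||A||_F = 4.899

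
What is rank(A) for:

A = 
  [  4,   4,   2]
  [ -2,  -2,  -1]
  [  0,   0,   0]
Row reduce:
R2 → R2 + (1/2)·R1
REF = 
  [  4,   4,   2]
  [  0,   0,   0]
  [  0,   0,   0]
Pivot columns: 1 → 1 pivot.

rank(A) = 1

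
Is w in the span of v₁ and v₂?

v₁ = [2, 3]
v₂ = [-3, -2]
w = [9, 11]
Yes

Form the augmented matrix and row-reduce:
[v₁|v₂|w] = 
  [  2,  -3,   9]
  [  3,  -2,  11]
R2 → R2 - (3/2)·R1
REF = 
  [   2,   -3,    9]
  [   0,  5/2, -5/2]

No row of the form [0 0 | nonzero], so the system is consistent. Back-substitution gives c₁ = 3, c₂ = -1: w = (3)·v₁ + (-1)·v₂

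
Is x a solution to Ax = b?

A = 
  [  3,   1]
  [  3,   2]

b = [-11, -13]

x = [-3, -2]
Yes

Ax = [-11, -13] = b ✓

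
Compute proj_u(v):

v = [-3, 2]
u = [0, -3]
proj_u(v) = [0, 2]

v·u = (-3)(0) + (2)(-3) = -6
u·u = (0)² + (-3)² = 9
proj_u(v) = (v·u / u·u) × u = (-6/9) × u = (-2/3) × u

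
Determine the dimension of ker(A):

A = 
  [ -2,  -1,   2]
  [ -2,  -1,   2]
nullity(A) = 2

Row reduce:
R2 → R2 - (1)·R1
REF = 
  [ -2,  -1,   2]
  [  0,   0,   0]
Pivot columns: 1 → 1 pivot.
rank(A) = 1, so nullity(A) = 3 - 1 = 2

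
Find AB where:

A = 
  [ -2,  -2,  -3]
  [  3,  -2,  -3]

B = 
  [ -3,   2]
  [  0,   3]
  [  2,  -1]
A is 2×3 and B is 3×2, so AB is 2×2. Each entry is (row of A)·(column of B):
AB[1,1] = (-2)(-3) + (-2)(0) + (-3)(2) = 0
AB[1,2] = (-2)(2) + (-2)(3) + (-3)(-1) = -7
AB[2,1] = (3)(-3) + (-2)(0) + (-3)(2) = -15
AB[2,2] = (3)(2) + (-2)(3) + (-3)(-1) = 3

AB = 
  [  0,  -7]
  [-15,   3]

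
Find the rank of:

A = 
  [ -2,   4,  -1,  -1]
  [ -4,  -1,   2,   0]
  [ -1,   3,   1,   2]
Row reduce:
R2 → R2 - (2)·R1
R3 → R3 - (1/2)·R1
R3 → R3 + (1/9)·R2
REF = 
  [   -2,     4,    -1,    -1]
  [    0,    -9,     4,     2]
  [    0,     0, 35/18, 49/18]
Pivot columns: 1, 2, 3 → 3 pivots.

rank(A) = 3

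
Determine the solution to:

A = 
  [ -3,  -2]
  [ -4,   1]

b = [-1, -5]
Row reduce the augmented matrix [A|b]:
R2 → R2 - (4/3)·R1
REF = 
  [   -3,    -2,    -1]
  [    0,  11/3, -11/3]

Back-substitution:
x₂ = (-11/3) / (11/3) = -1
x₁ = (-1 - (-2)(-1)) / (-3) = 1

x = [1, -1]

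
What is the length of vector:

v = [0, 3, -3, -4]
5.831

||v||₂ = √((0)² + (3)² + (-3)² + (-4)²) = √34 = 5.831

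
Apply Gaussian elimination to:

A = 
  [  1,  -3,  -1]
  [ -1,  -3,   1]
Row operations:
R2 → R2 + (1)·R1

Resulting echelon form:
REF = 
  [  1,  -3,  -1]
  [  0,  -6,   0]

Rank = 2 (number of non-zero pivot rows).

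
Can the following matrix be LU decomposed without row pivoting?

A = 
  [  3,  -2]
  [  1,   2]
Yes.
A[1,1] = 3 ≠ 0, so Gaussian elimination proceeds without a row swap: multiplier ℓ₂₁ = (1)/(3) = 1/3, and U[2,2] = 2 - (1/3)(-2) = 8/3.
L = 
  [  1,   0]
  [1/3,   1]
U = 
  [  3,  -2]
  [  0, 8/3]
Check row 2 of LU: [(1/3)(3), (1/3)(-2) + (8/3)] = [1, 2] = row 2 of A ✓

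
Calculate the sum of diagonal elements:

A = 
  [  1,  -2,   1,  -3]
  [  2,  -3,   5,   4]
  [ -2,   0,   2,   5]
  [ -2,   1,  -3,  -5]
-5

tr(A) = 1 + -3 + 2 + -5 = -5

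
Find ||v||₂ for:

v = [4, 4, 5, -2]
7.81

||v||₂ = √((4)² + (4)² + (5)² + (-2)²) = √61 = 7.81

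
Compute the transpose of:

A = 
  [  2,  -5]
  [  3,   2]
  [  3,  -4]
Aᵀ = 
  [  2,   3,   3]
  [ -5,   2,  -4]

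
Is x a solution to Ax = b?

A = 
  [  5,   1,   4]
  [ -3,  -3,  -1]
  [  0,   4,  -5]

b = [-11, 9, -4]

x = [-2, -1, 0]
Yes

Ax = [-11, 9, -4] = b ✓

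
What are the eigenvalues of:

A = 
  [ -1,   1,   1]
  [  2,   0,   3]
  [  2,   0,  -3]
λ = -3, (-1 + √17)/2, (-1 - √17)/2  (≈ -3, 1.562, -2.562)

Characteristic polynomial: det(λI - A) = λ³ + 4λ² - λ - 12
Testing integer divisors of the constant term: p(-3) = 0, so (λ + 3) is a factor:
p(λ) = (λ + 3)(λ² + λ - 4)
λ² + λ - 4 = 0  ⇒  λ = (-1 ± √((1)² - 4·(-4)))/2 = (-1 ± √(17))/2
  = (-1 + √17)/2,  (-1 - √17)/2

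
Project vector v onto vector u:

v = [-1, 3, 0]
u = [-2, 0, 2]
v·u = (-1)(-2) + (3)(0) + (0)(2) = 2
u·u = (-2)² + (0)² + (2)² = 8
proj_u(v) = (v·u / u·u) × u = (2/8) × u = (1/4) × u

proj_u(v) = [-1/2, 0, 1/2]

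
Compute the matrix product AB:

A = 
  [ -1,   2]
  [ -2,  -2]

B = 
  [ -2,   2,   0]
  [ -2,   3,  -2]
AB = 
  [ -2,   4,  -4]
  [  8, -10,   4]

A is 2×2 and B is 2×3, so AB is 2×3. Each entry is (row of A)·(column of B):
AB[1,1] = (-1)(-2) + (2)(-2) = -2
AB[1,2] = (-1)(2) + (2)(3) = 4
AB[1,3] = (-1)(0) + (2)(-2) = -4
AB[2,1] = (-2)(-2) + (-2)(-2) = 8
AB[2,2] = (-2)(2) + (-2)(3) = -10
AB[2,3] = (-2)(0) + (-2)(-2) = 4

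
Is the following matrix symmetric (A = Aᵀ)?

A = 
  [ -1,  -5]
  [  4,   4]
No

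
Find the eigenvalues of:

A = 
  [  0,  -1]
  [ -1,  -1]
λ = (-1 + √5)/2, (-1 - √5)/2  (≈ 0.618, -1.618)

tr(A) = -1, det(A) = -1
Characteristic polynomial: λ² - tr(A)λ + det(A) = λ² + λ - 1
λ² + λ - 1 = 0  ⇒  λ = (-1 ± √((1)² - 4·(-1)))/2 = (-1 ± √(5))/2
  = (-1 + √5)/2,  (-1 - √5)/2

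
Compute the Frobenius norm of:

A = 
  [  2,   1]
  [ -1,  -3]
||A||_F = 3.873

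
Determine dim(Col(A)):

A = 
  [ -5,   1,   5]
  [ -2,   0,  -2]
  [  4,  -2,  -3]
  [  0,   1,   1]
dim(Col(A)) = 3

Row reduce:
R2 → R2 - (2/5)·R1
R3 → R3 + (4/5)·R1
R3 → R3 - (3)·R2
R4 → R4 + (5/2)·R2
R4 → R4 + (9/13)·R3
REF = 
  [  -5,    1,    5]
  [   0, -2/5,   -4]
  [   0,    0,   13]
  [   0,    0,    0]
Pivot columns: 1, 2, 3 → 3 pivots.
dim(Col(A)) = number of pivot columns = 3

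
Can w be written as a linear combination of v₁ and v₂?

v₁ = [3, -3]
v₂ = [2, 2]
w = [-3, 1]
Yes

Form the augmented matrix and row-reduce:
[v₁|v₂|w] = 
  [  3,   2,  -3]
  [ -3,   2,   1]
R2 → R2 + (1)·R1
REF = 
  [  3,   2,  -3]
  [  0,   4,  -2]

No row of the form [0 0 | nonzero], so the system is consistent. Back-substitution gives c₁ = -2/3, c₂ = -1/2: w = (-2/3)·v₁ + (-1/2)·v₂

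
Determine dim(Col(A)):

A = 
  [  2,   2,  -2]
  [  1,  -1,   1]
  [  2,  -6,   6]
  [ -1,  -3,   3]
Row reduce:
R2 → R2 - (1/2)·R1
R3 → R3 - (1)·R1
R4 → R4 + (1/2)·R1
R3 → R3 - (4)·R2
R4 → R4 - (1)·R2
REF = 
  [  2,   2,  -2]
  [  0,  -2,   2]
  [  0,   0,   0]
  [  0,   0,   0]
Pivot columns: 1, 2 → 2 pivots.
dim(Col(A)) = number of pivot columns = 2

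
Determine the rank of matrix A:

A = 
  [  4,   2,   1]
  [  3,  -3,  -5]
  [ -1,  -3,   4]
rank(A) = 3

Row reduce:
R2 → R2 - (3/4)·R1
R3 → R3 + (1/4)·R1
R3 → R3 - (5/9)·R2
REF = 
  [    4,     2,     1]
  [    0,  -9/2, -23/4]
  [    0,     0,  67/9]
Pivot columns: 1, 2, 3 → 3 pivots.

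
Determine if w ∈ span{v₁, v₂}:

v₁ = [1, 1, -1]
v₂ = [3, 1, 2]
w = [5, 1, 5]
Yes

Form the augmented matrix and row-reduce:
[v₁|v₂|w] = 
  [  1,   3,   5]
  [  1,   1,   1]
  [ -1,   2,   5]
R2 → R2 - (1)·R1
R3 → R3 + (1)·R1
R3 → R3 + (5/2)·R2
REF = 
  [  1,   3,   5]
  [  0,  -2,  -4]
  [  0,   0,   0]

No row of the form [0 0 | nonzero], so the system is consistent. Back-substitution gives c₁ = -1, c₂ = 2: w = (-1)·v₁ + (2)·v₂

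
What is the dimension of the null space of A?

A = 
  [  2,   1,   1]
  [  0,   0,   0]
nullity(A) = 2

Row reduce:
(no row operations needed)
REF = 
  [  2,   1,   1]
  [  0,   0,   0]
Pivot columns: 1 → 1 pivot.
rank(A) = 1, so nullity(A) = 3 - 1 = 2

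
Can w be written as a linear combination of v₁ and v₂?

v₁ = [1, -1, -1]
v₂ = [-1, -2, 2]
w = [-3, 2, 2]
No

Form the augmented matrix and row-reduce:
[v₁|v₂|w] = 
  [  1,  -1,  -3]
  [ -1,  -2,   2]
  [ -1,   2,   2]
R2 → R2 + (1)·R1
R3 → R3 + (1)·R1
R3 → R3 + (1/3)·R2
REF = 
  [   1,   -1,   -3]
  [   0,   -3,   -1]
  [   0,    0, -4/3]

Row 3 reads [0 0 | -4/3], i.e. 0 = -4/3, so the system is inconsistent and w ∉ span{v₁, v₂}.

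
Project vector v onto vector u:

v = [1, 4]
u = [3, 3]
v·u = (1)(3) + (4)(3) = 15
u·u = (3)² + (3)² = 18
proj_u(v) = (v·u / u·u) × u = (15/18) × u = (5/6) × u

proj_u(v) = [5/2, 5/2]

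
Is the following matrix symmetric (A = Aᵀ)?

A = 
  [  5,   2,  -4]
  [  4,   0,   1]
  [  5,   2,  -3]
No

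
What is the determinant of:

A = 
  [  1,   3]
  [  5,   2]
-13

For a 2×2 matrix, det = ad - bc = (1)(2) - (3)(5) = -13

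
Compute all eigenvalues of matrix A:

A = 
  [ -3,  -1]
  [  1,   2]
λ = (-1 + √21)/2, (-1 - √21)/2  (≈ 1.791, -2.791)

tr(A) = -1, det(A) = -5
Characteristic polynomial: λ² - tr(A)λ + det(A) = λ² + λ - 5
λ² + λ - 5 = 0  ⇒  λ = (-1 ± √((1)² - 4·(-5)))/2 = (-1 ± √(21))/2
  = (-1 + √21)/2,  (-1 - √21)/2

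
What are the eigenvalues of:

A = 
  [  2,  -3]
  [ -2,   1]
tr(A) = 3, det(A) = -4
Characteristic polynomial: λ² - tr(A)λ + det(A) = λ² - 3λ - 4
λ² - 3λ - 4 = (λ + 1)(λ - 4)

λ = 4, -1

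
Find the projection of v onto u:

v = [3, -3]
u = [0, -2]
v·u = (3)(0) + (-3)(-2) = 6
u·u = (0)² + (-2)² = 4
proj_u(v) = (v·u / u·u) × u = (6/4) × u = (3/2) × u

proj_u(v) = [0, -3]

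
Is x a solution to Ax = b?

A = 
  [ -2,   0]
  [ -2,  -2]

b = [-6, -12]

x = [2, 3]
No

Ax = [-4, -10] ≠ b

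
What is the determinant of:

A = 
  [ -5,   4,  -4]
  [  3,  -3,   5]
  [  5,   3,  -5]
64

Cofactor expansion along row 1:
det(A) = (-5)·((-3)(-5) - (5)(3)) - (4)·((3)(-5) - (5)(5)) + (-4)·((3)(3) - (-3)(5))
  = (-5)(0) - (4)(-40) + (-4)(24)
  = 64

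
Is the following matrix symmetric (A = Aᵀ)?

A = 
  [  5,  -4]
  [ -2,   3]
No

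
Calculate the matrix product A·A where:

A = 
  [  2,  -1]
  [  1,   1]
A² = A·A:
A²[1,1] = (2)(2) + (-1)(1) = 3
A²[1,2] = (2)(-1) + (-1)(1) = -3
A²[2,1] = (1)(2) + (1)(1) = 3
A²[2,2] = (1)(-1) + (1)(1) = 0
A² = 
  [  3,  -3]
  [  3,   0]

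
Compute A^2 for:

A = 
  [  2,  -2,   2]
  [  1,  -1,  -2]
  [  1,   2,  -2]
A² = A·A:
A²[1,1] = (2)(2) + (-2)(1) + (2)(1) = 4
A²[1,2] = (2)(-2) + (-2)(-1) + (2)(2) = 2
A²[1,3] = (2)(2) + (-2)(-2) + (2)(-2) = 4
A²[2,1] = (1)(2) + (-1)(1) + (-2)(1) = -1
A²[2,2] = (1)(-2) + (-1)(-1) + (-2)(2) = -5
A²[2,3] = (1)(2) + (-1)(-2) + (-2)(-2) = 8
A²[3,1] = (1)(2) + (2)(1) + (-2)(1) = 2
A²[3,2] = (1)(-2) + (2)(-1) + (-2)(2) = -8
A²[3,3] = (1)(2) + (2)(-2) + (-2)(-2) = 2
A² = 
  [  4,   2,   4]
  [ -1,  -5,   8]
  [  2,  -8,   2]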